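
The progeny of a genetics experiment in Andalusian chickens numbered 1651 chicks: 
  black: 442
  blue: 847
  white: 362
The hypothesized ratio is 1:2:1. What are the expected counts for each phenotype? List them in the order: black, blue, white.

Total ratio parts = 4. Expected numbers out of 1651:
  black: 1651 × 1/4 = 412.75
  blue: 1651 × 2/4 = 825.5
  white: 1651 × 1/4 = 412.75

412.75, 825.5, 412.75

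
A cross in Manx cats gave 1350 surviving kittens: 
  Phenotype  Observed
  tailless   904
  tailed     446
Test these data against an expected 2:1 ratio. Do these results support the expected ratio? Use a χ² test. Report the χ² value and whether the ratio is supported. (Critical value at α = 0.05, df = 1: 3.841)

0.053; consistent

Total ratio parts = 3. Expected numbers out of 1350:
  tailless: 1350 × 2/3 = 900
  tailed: 1350 × 1/3 = 450
χ² = Σ (O − E)² / E
  tailless: (904 − 900)² / 900 = 0.0178
  tailed: (446 − 450)² / 450 = 0.0356
χ² = 0.0178 + 0.0356 = 0.0534 ≈ 0.053
Degrees of freedom = 2 − 1 = 1; critical value at α = 0.05 is 3.841.
Since 0.053 < 3.841, we fail to reject the null hypothesis — the data are consistent with the 2:1 ratio.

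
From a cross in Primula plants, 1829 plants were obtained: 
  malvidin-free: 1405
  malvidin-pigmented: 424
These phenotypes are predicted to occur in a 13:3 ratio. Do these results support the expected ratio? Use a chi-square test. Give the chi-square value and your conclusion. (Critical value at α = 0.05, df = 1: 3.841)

23.583; not consistent

Total ratio parts = 16. Expected numbers out of 1829:
  malvidin-free: 1829 × 13/16 = 1486.0625
  malvidin-pigmented: 1829 × 3/16 = 342.9375
χ² = Σ (O − E)² / E
  malvidin-free: (1405 − 1486.0625)² / 1486.0625 = 4.4218
  malvidin-pigmented: (424 − 342.9375)² / 342.9375 = 19.1613
χ² = 4.4218 + 19.1613 = 23.5831 ≈ 23.583
Degrees of freedom = 2 − 1 = 1; critical value at α = 0.05 is 3.841.
Since 23.583 > 3.841, we reject the null hypothesis — the data do not fit the 13:3 ratio.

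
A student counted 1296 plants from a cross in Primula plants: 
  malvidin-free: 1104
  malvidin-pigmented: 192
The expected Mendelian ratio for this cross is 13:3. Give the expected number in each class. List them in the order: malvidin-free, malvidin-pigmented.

Under the 13:3 hypothesis (Σ ratio = 16, N = 1296):
  malvidin-free: 1296 × 13/16 = 1053
  malvidin-pigmented: 1296 × 3/16 = 243

1053, 243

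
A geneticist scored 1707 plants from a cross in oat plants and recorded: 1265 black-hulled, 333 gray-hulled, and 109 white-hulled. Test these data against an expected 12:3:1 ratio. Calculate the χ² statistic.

Total ratio parts = 16. Expected numbers out of 1707:
  black-hulled: 1707 × 12/16 = 1280.25
  gray-hulled: 1707 × 3/16 = 320.0625
  white-hulled: 1707 × 1/16 = 106.6875
χ² = Σ (O − E)² / E
  black-hulled: (1265 − 1280.25)² / 1280.25 = 0.1817
  gray-hulled: (333 − 320.0625)² / 320.0625 = 0.5230
  white-hulled: (109 − 106.6875)² / 106.6875 = 0.0501
χ² = 0.1817 + 0.5230 + 0.0501 = 0.7548 ≈ 0.755

0.755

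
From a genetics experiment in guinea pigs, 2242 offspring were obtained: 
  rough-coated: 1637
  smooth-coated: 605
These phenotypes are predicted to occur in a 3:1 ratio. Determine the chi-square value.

Under the 3:1 hypothesis (Σ ratio = 4, N = 2242):
  rough-coated: 2242 × 3/4 = 1681.5
  smooth-coated: 2242 × 1/4 = 560.5
χ² = Σ (O − E)² / E
  rough-coated: (1637 − 1681.5)² / 1681.5 = 1.1777
  smooth-coated: (605 − 560.5)² / 560.5 = 3.5330
χ² = 1.1777 + 3.5330 = 4.7107 ≈ 4.711

4.711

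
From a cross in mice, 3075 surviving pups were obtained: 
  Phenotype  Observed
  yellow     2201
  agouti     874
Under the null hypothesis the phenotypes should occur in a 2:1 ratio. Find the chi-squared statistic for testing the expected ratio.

Total ratio parts = 3. Expected numbers out of 3075:
  yellow: 3075 × 2/3 = 2050
  agouti: 3075 × 1/3 = 1025
χ² = Σ (O − E)² / E
  yellow: (2201 − 2050)² / 2050 = 11.1224
  agouti: (874 − 1025)² / 1025 = 22.2449
χ² = 11.1224 + 22.2449 = 33.3673 ≈ 33.367

33.367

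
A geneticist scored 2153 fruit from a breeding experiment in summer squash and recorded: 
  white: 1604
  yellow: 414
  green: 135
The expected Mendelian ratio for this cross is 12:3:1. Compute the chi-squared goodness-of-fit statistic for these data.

Under the 12:3:1 hypothesis (Σ ratio = 16, N = 2153):
  white: 2153 × 12/16 = 1614.75
  yellow: 2153 × 3/16 = 403.6875
  green: 2153 × 1/16 = 134.5625
χ² = Σ (O − E)² / E
  white: (1604 − 1614.75)² / 1614.75 = 0.0716
  yellow: (414 − 403.6875)² / 403.6875 = 0.2634
  green: (135 − 134.5625)² / 134.5625 = 0.0014
χ² = 0.0716 + 0.2634 + 0.0014 = 0.3364 ≈ 0.336

0.336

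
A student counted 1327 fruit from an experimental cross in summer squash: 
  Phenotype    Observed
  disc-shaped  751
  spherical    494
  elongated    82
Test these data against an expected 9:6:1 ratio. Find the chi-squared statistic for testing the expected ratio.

Under the 9:6:1 hypothesis (Σ ratio = 16, N = 1327):
  disc-shaped: 1327 × 9/16 = 746.4375
  spherical: 1327 × 6/16 = 497.625
  elongated: 1327 × 1/16 = 82.9375
χ² = Σ (O − E)² / E
  disc-shaped: (751 − 746.4375)² / 746.4375 = 0.0279
  spherical: (494 − 497.625)² / 497.625 = 0.0264
  elongated: (82 − 82.9375)² / 82.9375 = 0.0106
χ² = 0.0279 + 0.0264 + 0.0106 = 0.0649 ≈ 0.065

0.065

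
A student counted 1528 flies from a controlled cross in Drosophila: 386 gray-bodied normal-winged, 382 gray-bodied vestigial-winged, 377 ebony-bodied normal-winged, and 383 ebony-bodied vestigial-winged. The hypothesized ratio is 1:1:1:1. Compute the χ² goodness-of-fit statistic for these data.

0.110

Total ratio parts = 4. Expected numbers out of 1528:
  gray-bodied normal-winged: 1528 × 1/4 = 382
  gray-bodied vestigial-winged: 1528 × 1/4 = 382
  ebony-bodied normal-winged: 1528 × 1/4 = 382
  ebony-bodied vestigial-winged: 1528 × 1/4 = 382
χ² = Σ (O − E)² / E
  gray-bodied normal-winged: (386 − 382)² / 382 = 0.0419
  gray-bodied vestigial-winged: (382 − 382)² / 382 = 0.0000
  ebony-bodied normal-winged: (377 − 382)² / 382 = 0.0654
  ebony-bodied vestigial-winged: (383 − 382)² / 382 = 0.0026
χ² = 0.0419 + 0.0000 + 0.0654 + 0.0026 = 0.1099 ≈ 0.110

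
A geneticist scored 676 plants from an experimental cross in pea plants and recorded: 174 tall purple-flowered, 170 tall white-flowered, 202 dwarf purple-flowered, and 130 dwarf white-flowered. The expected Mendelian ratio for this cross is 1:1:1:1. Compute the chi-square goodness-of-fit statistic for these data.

Expected counts for N = 676 under a 1:1:1:1 ratio (total parts = 4):
  tall purple-flowered: 676 × 1/4 = 169
  tall white-flowered: 676 × 1/4 = 169
  dwarf purple-flowered: 676 × 1/4 = 169
  dwarf white-flowered: 676 × 1/4 = 169
χ² = Σ (O − E)² / E
  tall purple-flowered: (174 − 169)² / 169 = 0.1479
  tall white-flowered: (170 − 169)² / 169 = 0.0059
  dwarf purple-flowered: (202 − 169)² / 169 = 6.4438
  dwarf white-flowered: (130 − 169)² / 169 = 9.0000
χ² = 0.1479 + 0.0059 + 6.4438 + 9.0000 = 15.5976 ≈ 15.598

15.598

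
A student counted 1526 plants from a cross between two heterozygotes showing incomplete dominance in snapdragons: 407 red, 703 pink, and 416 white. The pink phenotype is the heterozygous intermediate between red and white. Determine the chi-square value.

With incomplete dominance, a heterozygote × heterozygote cross gives a 1:2:1 phenotypic ratio.
Under the 1:2:1 hypothesis (Σ ratio = 4, N = 1526):
  red: 1526 × 1/4 = 381.5
  pink: 1526 × 2/4 = 763
  white: 1526 × 1/4 = 381.5
χ² = Σ (O − E)² / E
  red: (407 − 381.5)² / 381.5 = 1.7045
  pink: (703 − 763)² / 763 = 4.7182
  white: (416 − 381.5)² / 381.5 = 3.1199
χ² = 1.7045 + 4.7182 + 3.1199 = 9.5426 ≈ 9.543

9.543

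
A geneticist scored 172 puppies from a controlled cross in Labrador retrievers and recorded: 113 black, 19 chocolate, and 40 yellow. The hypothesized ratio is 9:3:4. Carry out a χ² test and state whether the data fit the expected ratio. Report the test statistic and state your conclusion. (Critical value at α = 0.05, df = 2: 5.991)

Under the 9:3:4 hypothesis (Σ ratio = 16, N = 172):
  black: 172 × 9/16 = 96.75
  chocolate: 172 × 3/16 = 32.25
  yellow: 172 × 4/16 = 43
χ² = Σ (O − E)² / E
  black: (113 − 96.75)² / 96.75 = 2.7293
  chocolate: (19 − 32.25)² / 32.25 = 5.4438
  yellow: (40 − 43)² / 43 = 0.2093
χ² = 2.7293 + 5.4438 + 0.2093 = 8.3824 ≈ 8.382
Degrees of freedom = 3 − 1 = 2; critical value at α = 0.05 is 5.991.
Since 8.382 > 5.991, we reject the null hypothesis — the data do not fit the 9:3:4 ratio.

8.382; not consistent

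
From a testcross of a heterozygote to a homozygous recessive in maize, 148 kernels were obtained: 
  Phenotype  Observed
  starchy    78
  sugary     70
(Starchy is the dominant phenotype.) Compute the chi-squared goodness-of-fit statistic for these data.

0.432

A testcross of a heterozygote (Aa × aa) gives a 1:1 phenotypic ratio.
Expected counts for N = 148 under a 1:1 ratio (total parts = 2):
  starchy: 148 × 1/2 = 74
  sugary: 148 × 1/2 = 74
χ² = Σ (O − E)² / E
  starchy: (78 − 74)² / 74 = 0.2162
  sugary: (70 − 74)² / 74 = 0.2162
χ² = 0.2162 + 0.2162 = 0.4324 ≈ 0.432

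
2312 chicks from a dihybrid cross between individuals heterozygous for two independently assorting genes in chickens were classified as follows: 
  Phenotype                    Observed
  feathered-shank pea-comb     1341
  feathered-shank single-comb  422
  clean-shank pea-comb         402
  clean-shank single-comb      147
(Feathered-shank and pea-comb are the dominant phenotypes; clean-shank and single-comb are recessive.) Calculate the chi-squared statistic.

3.899

A dihybrid F₂ with independent assortment and complete dominance at both loci gives a 9:3:3:1 phenotypic ratio.
Total ratio parts = 16. Expected numbers out of 2312:
  feathered-shank pea-comb: 2312 × 9/16 = 1300.5
  feathered-shank single-comb: 2312 × 3/16 = 433.5
  clean-shank pea-comb: 2312 × 3/16 = 433.5
  clean-shank single-comb: 2312 × 1/16 = 144.5
χ² = Σ (O − E)² / E
  feathered-shank pea-comb: (1341 − 1300.5)² / 1300.5 = 1.2612
  feathered-shank single-comb: (422 − 433.5)² / 433.5 = 0.3051
  clean-shank pea-comb: (402 − 433.5)² / 433.5 = 2.2889
  clean-shank single-comb: (147 − 144.5)² / 144.5 = 0.0433
χ² = 1.2612 + 0.3051 + 2.2889 + 0.0433 = 3.8985 ≈ 3.899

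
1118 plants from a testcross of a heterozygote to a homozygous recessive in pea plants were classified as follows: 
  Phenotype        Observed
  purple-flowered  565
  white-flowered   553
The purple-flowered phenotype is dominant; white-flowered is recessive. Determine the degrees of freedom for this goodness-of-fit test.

A testcross of a heterozygote (Aa × aa) gives a 1:1 phenotypic ratio.
A goodness-of-fit test with 2 phenotype classes has df = 2 − 1 = 1.

1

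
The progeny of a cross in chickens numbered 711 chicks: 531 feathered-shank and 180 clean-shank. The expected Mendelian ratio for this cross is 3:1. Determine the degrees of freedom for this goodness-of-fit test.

A goodness-of-fit test with 2 phenotype classes has df = 2 − 1 = 1.

1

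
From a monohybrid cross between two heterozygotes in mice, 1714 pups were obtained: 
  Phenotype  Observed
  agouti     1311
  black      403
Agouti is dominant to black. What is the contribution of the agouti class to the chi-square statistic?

For a monohybrid cross between heterozygotes with complete dominance, the expected phenotypic ratio is 3:1.
Under the 3:1 hypothesis (Σ ratio = 4, N = 1714):
  agouti: 1714 × 3/4 = 1285.5
  black: 1714 × 1/4 = 428.5
Contribution of agouti: (1311 − 1285.5)² / 1285.5 = 0.5058

0.506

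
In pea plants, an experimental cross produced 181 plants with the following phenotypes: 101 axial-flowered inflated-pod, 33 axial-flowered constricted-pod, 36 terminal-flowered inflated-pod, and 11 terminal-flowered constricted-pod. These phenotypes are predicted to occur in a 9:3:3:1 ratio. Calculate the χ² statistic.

Total ratio parts = 16. Expected numbers out of 181:
  axial-flowered inflated-pod: 181 × 9/16 = 101.8125
  axial-flowered constricted-pod: 181 × 3/16 = 33.9375
  terminal-flowered inflated-pod: 181 × 3/16 = 33.9375
  terminal-flowered constricted-pod: 181 × 1/16 = 11.3125
χ² = Σ (O − E)² / E
  axial-flowered inflated-pod: (101 − 101.8125)² / 101.8125 = 0.0065
  axial-flowered constricted-pod: (33 − 33.9375)² / 33.9375 = 0.0259
  terminal-flowered inflated-pod: (36 − 33.9375)² / 33.9375 = 0.1253
  terminal-flowered constricted-pod: (11 − 11.3125)² / 11.3125 = 0.0086
χ² = 0.0065 + 0.0259 + 0.1253 + 0.0086 = 0.1663 ≈ 0.166

0.166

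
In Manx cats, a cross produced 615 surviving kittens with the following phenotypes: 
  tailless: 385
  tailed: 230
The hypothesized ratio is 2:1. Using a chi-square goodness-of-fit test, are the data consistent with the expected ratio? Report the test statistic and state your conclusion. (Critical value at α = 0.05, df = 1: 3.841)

Total ratio parts = 3. Expected numbers out of 615:
  tailless: 615 × 2/3 = 410
  tailed: 615 × 1/3 = 205
χ² = Σ (O − E)² / E
  tailless: (385 − 410)² / 410 = 1.5244
  tailed: (230 − 205)² / 205 = 3.0488
χ² = 1.5244 + 3.0488 = 4.5732 ≈ 4.573
Degrees of freedom = 2 − 1 = 1; critical value at α = 0.05 is 3.841.
Since 4.573 > 3.841, we reject the null hypothesis — the data do not fit the 2:1 ratio.

4.573; not consistent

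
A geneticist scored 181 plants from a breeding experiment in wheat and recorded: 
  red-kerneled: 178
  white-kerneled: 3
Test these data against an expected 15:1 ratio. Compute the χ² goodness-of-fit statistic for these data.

Under the 15:1 hypothesis (Σ ratio = 16, N = 181):
  red-kerneled: 181 × 15/16 = 169.6875
  white-kerneled: 181 × 1/16 = 11.3125
χ² = Σ (O − E)² / E
  red-kerneled: (178 − 169.6875)² / 169.6875 = 0.4072
  white-kerneled: (3 − 11.3125)² / 11.3125 = 6.1081
χ² = 0.4072 + 6.1081 = 6.5153 ≈ 6.515

6.515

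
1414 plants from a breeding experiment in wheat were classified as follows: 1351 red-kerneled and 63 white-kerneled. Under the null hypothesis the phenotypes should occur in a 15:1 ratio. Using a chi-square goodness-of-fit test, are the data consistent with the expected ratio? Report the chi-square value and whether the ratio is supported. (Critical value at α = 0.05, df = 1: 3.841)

The 15:1 ratio has 16 parts, so with N = 1414 the expected counts are:
  red-kerneled: 1414 × 15/16 = 1325.625
  white-kerneled: 1414 × 1/16 = 88.375
χ² = Σ (O − E)² / E
  red-kerneled: (1351 − 1325.625)² / 1325.625 = 0.4857
  white-kerneled: (63 − 88.375)² / 88.375 = 7.2859
χ² = 0.4857 + 7.2859 = 7.7716 ≈ 7.772
Degrees of freedom = 2 − 1 = 1; critical value at α = 0.05 is 3.841.
Since 7.772 > 3.841, we reject the null hypothesis — the data do not fit the 15:1 ratio.

7.772; not consistent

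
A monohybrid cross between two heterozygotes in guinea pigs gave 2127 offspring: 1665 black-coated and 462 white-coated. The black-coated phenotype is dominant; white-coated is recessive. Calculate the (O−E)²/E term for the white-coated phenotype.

For a monohybrid cross between heterozygotes with complete dominance, the expected phenotypic ratio is 3:1.
Under the 3:1 hypothesis (Σ ratio = 4, N = 2127):
  black-coated: 2127 × 3/4 = 1595.25
  white-coated: 2127 × 1/4 = 531.75
Contribution of white-coated: (462 − 531.75)² / 531.75 = 9.1492

9.149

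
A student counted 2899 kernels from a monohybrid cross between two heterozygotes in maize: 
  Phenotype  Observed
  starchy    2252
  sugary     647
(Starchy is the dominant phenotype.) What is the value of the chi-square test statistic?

11.121

For a monohybrid cross between heterozygotes with complete dominance, the expected phenotypic ratio is 3:1.
Expected counts for N = 2899 under a 3:1 ratio (total parts = 4):
  starchy: 2899 × 3/4 = 2174.25
  sugary: 2899 × 1/4 = 724.75
χ² = Σ (O − E)² / E
  starchy: (2252 − 2174.25)² / 2174.25 = 2.7803
  sugary: (647 − 724.75)² / 724.75 = 8.3409
χ² = 2.7803 + 8.3409 = 11.1212 ≈ 11.121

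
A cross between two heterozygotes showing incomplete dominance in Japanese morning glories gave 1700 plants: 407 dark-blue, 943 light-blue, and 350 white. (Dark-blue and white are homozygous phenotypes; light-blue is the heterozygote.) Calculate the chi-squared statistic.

With incomplete dominance, a heterozygote × heterozygote cross gives a 1:2:1 phenotypic ratio.
Total ratio parts = 4. Expected numbers out of 1700:
  dark-blue: 1700 × 1/4 = 425
  light-blue: 1700 × 2/4 = 850
  white: 1700 × 1/4 = 425
χ² = Σ (O − E)² / E
  dark-blue: (407 − 425)² / 425 = 0.7624
  light-blue: (943 − 850)² / 850 = 10.1753
  white: (350 − 425)² / 425 = 13.2353
χ² = 0.7624 + 10.1753 + 13.2353 = 24.173

24.173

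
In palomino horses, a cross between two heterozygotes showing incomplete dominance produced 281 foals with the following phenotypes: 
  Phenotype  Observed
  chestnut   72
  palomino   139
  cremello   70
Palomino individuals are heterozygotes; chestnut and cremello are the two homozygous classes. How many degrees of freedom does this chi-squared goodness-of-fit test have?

With incomplete dominance, a heterozygote × heterozygote cross gives a 1:2:1 phenotypic ratio.
A goodness-of-fit test with 3 phenotype classes has df = 3 − 1 = 2.

2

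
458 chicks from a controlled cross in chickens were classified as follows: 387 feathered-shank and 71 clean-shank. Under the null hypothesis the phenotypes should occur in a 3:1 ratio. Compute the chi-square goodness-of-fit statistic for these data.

Total ratio parts = 4. Expected numbers out of 458:
  feathered-shank: 458 × 3/4 = 343.5
  clean-shank: 458 × 1/4 = 114.5
χ² = Σ (O − E)² / E
  feathered-shank: (387 − 343.5)² / 343.5 = 5.5087
  clean-shank: (71 − 114.5)² / 114.5 = 16.5262
χ² = 5.5087 + 16.5262 = 22.0349 ≈ 22.035

22.035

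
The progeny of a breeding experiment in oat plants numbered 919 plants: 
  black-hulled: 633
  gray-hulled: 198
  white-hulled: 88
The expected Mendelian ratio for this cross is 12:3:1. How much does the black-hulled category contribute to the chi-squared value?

4.591

The 12:3:1 ratio has 16 parts, so with N = 919 the expected counts are:
  black-hulled: 919 × 12/16 = 689.25
  gray-hulled: 919 × 3/16 = 172.3125
  white-hulled: 919 × 1/16 = 57.4375
Contribution of black-hulled: (633 − 689.25)² / 689.25 = 4.5906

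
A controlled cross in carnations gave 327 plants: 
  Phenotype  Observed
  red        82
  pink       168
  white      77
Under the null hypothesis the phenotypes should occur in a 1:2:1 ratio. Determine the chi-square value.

Expected counts for N = 327 under a 1:2:1 ratio (total parts = 4):
  red: 327 × 1/4 = 81.75
  pink: 327 × 2/4 = 163.5
  white: 327 × 1/4 = 81.75
χ² = Σ (O − E)² / E
  red: (82 − 81.75)² / 81.75 = 0.0008
  pink: (168 − 163.5)² / 163.5 = 0.1239
  white: (77 − 81.75)² / 81.75 = 0.2760
χ² = 0.0008 + 0.1239 + 0.2760 = 0.4007 ≈ 0.401

0.401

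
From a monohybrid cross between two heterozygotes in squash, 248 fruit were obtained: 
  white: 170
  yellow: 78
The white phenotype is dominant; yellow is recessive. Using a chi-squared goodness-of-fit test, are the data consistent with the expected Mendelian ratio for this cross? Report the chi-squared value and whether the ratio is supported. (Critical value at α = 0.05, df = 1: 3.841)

For a monohybrid cross between heterozygotes with complete dominance, the expected phenotypic ratio is 3:1.
The 3:1 ratio has 4 parts, so with N = 248 the expected counts are:
  white: 248 × 3/4 = 186
  yellow: 248 × 1/4 = 62
χ² = Σ (O − E)² / E
  white: (170 − 186)² / 186 = 1.3763
  yellow: (78 − 62)² / 62 = 4.1290
χ² = 1.3763 + 4.1290 = 5.5053 ≈ 5.505
Degrees of freedom = 2 − 1 = 1; critical value at α = 0.05 is 3.841.
Since 5.505 > 3.841, we reject the null hypothesis — the data do not fit the 3:1 ratio.

5.505; not consistent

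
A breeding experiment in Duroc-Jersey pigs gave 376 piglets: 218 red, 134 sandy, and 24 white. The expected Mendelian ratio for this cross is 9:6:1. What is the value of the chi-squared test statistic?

Under the 9:6:1 hypothesis (Σ ratio = 16, N = 376):
  red: 376 × 9/16 = 211.5
  sandy: 376 × 6/16 = 141
  white: 376 × 1/16 = 23.5
χ² = Σ (O − E)² / E
  red: (218 − 211.5)² / 211.5 = 0.1998
  sandy: (134 − 141)² / 141 = 0.3475
  white: (24 − 23.5)² / 23.5 = 0.0106
χ² = 0.1998 + 0.3475 + 0.0106 = 0.5579 ≈ 0.558

0.558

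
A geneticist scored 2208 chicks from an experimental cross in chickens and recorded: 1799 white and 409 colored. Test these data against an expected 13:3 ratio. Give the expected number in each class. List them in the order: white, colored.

Under the 13:3 hypothesis (Σ ratio = 16, N = 2208):
  white: 2208 × 13/16 = 1794
  colored: 2208 × 3/16 = 414

1794, 414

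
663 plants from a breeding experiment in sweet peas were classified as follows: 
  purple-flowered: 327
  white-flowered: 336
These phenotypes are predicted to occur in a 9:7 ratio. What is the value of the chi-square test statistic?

The 9:7 ratio has 16 parts, so with N = 663 the expected counts are:
  purple-flowered: 663 × 9/16 = 372.9375
  white-flowered: 663 × 7/16 = 290.0625
χ² = Σ (O − E)² / E
  purple-flowered: (327 − 372.9375)² / 372.9375 = 5.6585
  white-flowered: (336 − 290.0625)² / 290.0625 = 7.2752
χ² = 5.6585 + 7.2752 = 12.9337 ≈ 12.934

12.934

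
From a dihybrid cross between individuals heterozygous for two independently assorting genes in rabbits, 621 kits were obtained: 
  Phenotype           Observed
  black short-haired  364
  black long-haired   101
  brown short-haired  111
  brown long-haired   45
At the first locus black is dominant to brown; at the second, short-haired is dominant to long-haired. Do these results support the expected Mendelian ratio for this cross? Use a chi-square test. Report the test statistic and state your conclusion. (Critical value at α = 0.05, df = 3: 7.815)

3.905; consistent

A dihybrid F₂ with independent assortment and complete dominance at both loci gives a 9:3:3:1 phenotypic ratio.
Total ratio parts = 16. Expected numbers out of 621:
  black short-haired: 621 × 9/16 = 349.3125
  black long-haired: 621 × 3/16 = 116.4375
  brown short-haired: 621 × 3/16 = 116.4375
  brown long-haired: 621 × 1/16 = 38.8125
χ² = Σ (O − E)² / E
  black short-haired: (364 − 349.3125)² / 349.3125 = 0.6176
  black long-haired: (101 − 116.4375)² / 116.4375 = 2.0467
  brown short-haired: (111 − 116.4375)² / 116.4375 = 0.2539
  brown long-haired: (45 − 38.8125)² / 38.8125 = 0.9864
χ² = 0.6176 + 2.0467 + 0.2539 + 0.9864 = 3.9046 ≈ 3.905
Degrees of freedom = 4 − 1 = 3; critical value at α = 0.05 is 7.815.
Since 3.905 < 7.815, we fail to reject the null hypothesis — the data are consistent with the 9:3:3:1 ratio.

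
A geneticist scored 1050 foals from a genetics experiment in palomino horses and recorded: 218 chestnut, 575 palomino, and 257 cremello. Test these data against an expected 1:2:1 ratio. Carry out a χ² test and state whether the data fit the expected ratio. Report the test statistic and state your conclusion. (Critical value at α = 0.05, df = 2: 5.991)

Under the 1:2:1 hypothesis (Σ ratio = 4, N = 1050):
  chestnut: 1050 × 1/4 = 262.5
  palomino: 1050 × 2/4 = 525
  cremello: 1050 × 1/4 = 262.5
χ² = Σ (O − E)² / E
  chestnut: (218 − 262.5)² / 262.5 = 7.5438
  palomino: (575 − 525)² / 525 = 4.7619
  cremello: (257 − 262.5)² / 262.5 = 0.1152
χ² = 7.5438 + 4.7619 + 0.1152 = 12.4209 ≈ 12.421
Degrees of freedom = 3 − 1 = 2; critical value at α = 0.05 is 5.991.
Since 12.421 > 5.991, we reject the null hypothesis — the data do not fit the 1:2:1 ratio.

12.421; not consistent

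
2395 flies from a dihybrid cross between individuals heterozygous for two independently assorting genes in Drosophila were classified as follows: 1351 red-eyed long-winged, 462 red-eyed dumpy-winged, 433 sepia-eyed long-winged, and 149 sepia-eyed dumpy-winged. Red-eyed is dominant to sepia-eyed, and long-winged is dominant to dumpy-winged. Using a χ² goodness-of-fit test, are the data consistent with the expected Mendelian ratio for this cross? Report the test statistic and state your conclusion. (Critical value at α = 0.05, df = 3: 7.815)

A dihybrid F₂ with independent assortment and complete dominance at both loci gives a 9:3:3:1 phenotypic ratio.
Expected counts for N = 2395 under a 9:3:3:1 ratio (total parts = 16):
  red-eyed long-winged: 2395 × 9/16 = 1347.1875
  red-eyed dumpy-winged: 2395 × 3/16 = 449.0625
  sepia-eyed long-winged: 2395 × 3/16 = 449.0625
  sepia-eyed dumpy-winged: 2395 × 1/16 = 149.6875
χ² = Σ (O − E)² / E
  red-eyed long-winged: (1351 − 1347.1875)² / 1347.1875 = 0.0108
  red-eyed dumpy-winged: (462 − 449.0625)² / 449.0625 = 0.3727
  sepia-eyed long-winged: (433 − 449.0625)² / 449.0625 = 0.5745
  sepia-eyed dumpy-winged: (149 − 149.6875)² / 149.6875 = 0.0032
χ² = 0.0108 + 0.3727 + 0.5745 + 0.0032 = 0.9612 ≈ 0.961
Degrees of freedom = 4 − 1 = 3; critical value at α = 0.05 is 7.815.
Since 0.961 < 7.815, we fail to reject the null hypothesis — the data are consistent with the 9:3:3:1 ratio.

0.961; consistent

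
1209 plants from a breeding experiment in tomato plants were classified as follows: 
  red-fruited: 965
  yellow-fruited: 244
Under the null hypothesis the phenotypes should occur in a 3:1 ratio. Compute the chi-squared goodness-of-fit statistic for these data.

14.968

Expected counts for N = 1209 under a 3:1 ratio (total parts = 4):
  red-fruited: 1209 × 3/4 = 906.75
  yellow-fruited: 1209 × 1/4 = 302.25
χ² = Σ (O − E)² / E
  red-fruited: (965 − 906.75)² / 906.75 = 3.7420
  yellow-fruited: (244 − 302.25)² / 302.25 = 11.2260
χ² = 3.7420 + 11.2260 = 14.968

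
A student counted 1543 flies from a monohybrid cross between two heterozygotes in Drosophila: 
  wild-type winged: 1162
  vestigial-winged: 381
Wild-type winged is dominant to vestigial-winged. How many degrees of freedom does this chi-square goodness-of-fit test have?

1

For a monohybrid cross between heterozygotes with complete dominance, the expected phenotypic ratio is 3:1.
A goodness-of-fit test with 2 phenotype classes has df = 2 − 1 = 1.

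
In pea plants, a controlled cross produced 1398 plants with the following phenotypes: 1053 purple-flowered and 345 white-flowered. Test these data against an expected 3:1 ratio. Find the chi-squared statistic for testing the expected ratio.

Expected counts for N = 1398 under a 3:1 ratio (total parts = 4):
  purple-flowered: 1398 × 3/4 = 1048.5
  white-flowered: 1398 × 1/4 = 349.5
χ² = Σ (O − E)² / E
  purple-flowered: (1053 − 1048.5)² / 1048.5 = 0.0193
  white-flowered: (345 − 349.5)² / 349.5 = 0.0579
χ² = 0.0193 + 0.0579 = 0.0772 ≈ 0.077

0.077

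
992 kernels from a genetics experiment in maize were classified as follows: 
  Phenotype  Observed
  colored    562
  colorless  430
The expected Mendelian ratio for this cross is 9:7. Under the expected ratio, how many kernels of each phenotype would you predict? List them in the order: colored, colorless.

558, 434

Total ratio parts = 16. Expected numbers out of 992:
  colored: 992 × 9/16 = 558
  colorless: 992 × 7/16 = 434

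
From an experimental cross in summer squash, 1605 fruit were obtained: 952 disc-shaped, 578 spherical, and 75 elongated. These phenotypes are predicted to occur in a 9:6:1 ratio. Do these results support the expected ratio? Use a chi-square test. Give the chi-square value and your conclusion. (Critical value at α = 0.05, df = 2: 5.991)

10.014; not consistent

The 9:6:1 ratio has 16 parts, so with N = 1605 the expected counts are:
  disc-shaped: 1605 × 9/16 = 902.8125
  spherical: 1605 × 6/16 = 601.875
  elongated: 1605 × 1/16 = 100.3125
χ² = Σ (O − E)² / E
  disc-shaped: (952 − 902.8125)² / 902.8125 = 2.6799
  spherical: (578 − 601.875)² / 601.875 = 0.9471
  elongated: (75 − 100.3125)² / 100.3125 = 6.3873
χ² = 2.6799 + 0.9471 + 6.3873 = 10.0143 ≈ 10.014
Degrees of freedom = 3 − 1 = 2; critical value at α = 0.05 is 5.991.
Since 10.014 > 5.991, we reject the null hypothesis — the data do not fit the 9:6:1 ratio.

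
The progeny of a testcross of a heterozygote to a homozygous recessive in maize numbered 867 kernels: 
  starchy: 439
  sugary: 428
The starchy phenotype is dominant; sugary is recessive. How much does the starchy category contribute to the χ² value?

A testcross of a heterozygote (Aa × aa) gives a 1:1 phenotypic ratio.
Under the 1:1 hypothesis (Σ ratio = 2, N = 867):
  starchy: 867 × 1/2 = 433.5
  sugary: 867 × 1/2 = 433.5
Contribution of starchy: (439 − 433.5)² / 433.5 = 0.0698

0.070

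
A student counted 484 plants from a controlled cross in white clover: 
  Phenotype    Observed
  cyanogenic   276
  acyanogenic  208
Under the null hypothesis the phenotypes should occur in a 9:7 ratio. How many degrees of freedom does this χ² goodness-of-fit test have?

A goodness-of-fit test with 2 phenotype classes has df = 2 − 1 = 1.

1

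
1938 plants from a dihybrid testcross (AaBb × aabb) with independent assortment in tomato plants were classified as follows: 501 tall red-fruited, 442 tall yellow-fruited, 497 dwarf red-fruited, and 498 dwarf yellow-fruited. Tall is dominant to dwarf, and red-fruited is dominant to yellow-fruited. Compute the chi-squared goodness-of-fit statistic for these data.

A dihybrid testcross with independent assortment gives a 1:1:1:1 ratio.
Total ratio parts = 4. Expected numbers out of 1938:
  tall red-fruited: 1938 × 1/4 = 484.5
  tall yellow-fruited: 1938 × 1/4 = 484.5
  dwarf red-fruited: 1938 × 1/4 = 484.5
  dwarf yellow-fruited: 1938 × 1/4 = 484.5
χ² = Σ (O − E)² / E
  tall red-fruited: (501 − 484.5)² / 484.5 = 0.5619
  tall yellow-fruited: (442 − 484.5)² / 484.5 = 3.7281
  dwarf red-fruited: (497 − 484.5)² / 484.5 = 0.3225
  dwarf yellow-fruited: (498 − 484.5)² / 484.5 = 0.3762
χ² = 0.5619 + 3.7281 + 0.3225 + 0.3762 = 4.9887 ≈ 4.989

4.989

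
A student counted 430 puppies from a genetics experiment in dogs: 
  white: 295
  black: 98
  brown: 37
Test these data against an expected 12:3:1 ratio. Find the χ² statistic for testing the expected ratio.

Expected counts for N = 430 under a 12:3:1 ratio (total parts = 16):
  white: 430 × 12/16 = 322.5
  black: 430 × 3/16 = 80.625
  brown: 430 × 1/16 = 26.875
χ² = Σ (O − E)² / E
  white: (295 − 322.5)² / 322.5 = 2.3450
  black: (98 − 80.625)² / 80.625 = 3.7444
  brown: (37 − 26.875)² / 26.875 = 3.8145
χ² = 2.3450 + 3.7444 + 3.8145 = 9.9039 ≈ 9.904

9.904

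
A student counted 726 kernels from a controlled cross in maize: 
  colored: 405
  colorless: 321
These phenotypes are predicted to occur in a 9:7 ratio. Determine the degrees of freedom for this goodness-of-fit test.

A goodness-of-fit test with 2 phenotype classes has df = 2 − 1 = 1.

1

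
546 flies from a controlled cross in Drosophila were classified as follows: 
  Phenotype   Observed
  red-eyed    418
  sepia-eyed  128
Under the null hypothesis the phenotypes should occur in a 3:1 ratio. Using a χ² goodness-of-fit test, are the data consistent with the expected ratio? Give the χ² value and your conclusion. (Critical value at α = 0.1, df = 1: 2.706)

0.706; consistent

The 3:1 ratio has 4 parts, so with N = 546 the expected counts are:
  red-eyed: 546 × 3/4 = 409.5
  sepia-eyed: 546 × 1/4 = 136.5
χ² = Σ (O − E)² / E
  red-eyed: (418 − 409.5)² / 409.5 = 0.1764
  sepia-eyed: (128 − 136.5)² / 136.5 = 0.5293
χ² = 0.1764 + 0.5293 = 0.7057 ≈ 0.706
Degrees of freedom = 2 − 1 = 1; critical value at α = 0.1 is 2.706.
Since 0.706 < 2.706, we fail to reject the null hypothesis — the data are consistent with the 3:1 ratio.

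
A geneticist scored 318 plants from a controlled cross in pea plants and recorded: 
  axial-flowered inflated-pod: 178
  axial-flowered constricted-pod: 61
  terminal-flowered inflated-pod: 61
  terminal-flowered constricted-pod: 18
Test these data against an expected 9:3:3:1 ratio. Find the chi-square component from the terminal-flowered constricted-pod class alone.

0.177

Expected counts for N = 318 under a 9:3:3:1 ratio (total parts = 16):
  axial-flowered inflated-pod: 318 × 9/16 = 178.875
  axial-flowered constricted-pod: 318 × 3/16 = 59.625
  terminal-flowered inflated-pod: 318 × 3/16 = 59.625
  terminal-flowered constricted-pod: 318 × 1/16 = 19.875
Contribution of terminal-flowered constricted-pod: (18 − 19.875)² / 19.875 = 0.1769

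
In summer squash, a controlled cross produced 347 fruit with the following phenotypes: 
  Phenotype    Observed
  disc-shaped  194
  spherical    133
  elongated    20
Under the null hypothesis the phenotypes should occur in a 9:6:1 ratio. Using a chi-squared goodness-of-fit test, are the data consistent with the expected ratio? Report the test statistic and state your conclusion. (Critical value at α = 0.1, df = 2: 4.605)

The 9:6:1 ratio has 16 parts, so with N = 347 the expected counts are:
  disc-shaped: 347 × 9/16 = 195.1875
  spherical: 347 × 6/16 = 130.125
  elongated: 347 × 1/16 = 21.6875
χ² = Σ (O − E)² / E
  disc-shaped: (194 − 195.1875)² / 195.1875 = 0.0072
  spherical: (133 − 130.125)² / 130.125 = 0.0635
  elongated: (20 − 21.6875)² / 21.6875 = 0.1313
χ² = 0.0072 + 0.0635 + 0.1313 = 0.202
Degrees of freedom = 3 − 1 = 2; critical value at α = 0.1 is 4.605.
Since 0.202 < 4.605, we fail to reject the null hypothesis — the data are consistent with the 9:6:1 ratio.

0.202; consistent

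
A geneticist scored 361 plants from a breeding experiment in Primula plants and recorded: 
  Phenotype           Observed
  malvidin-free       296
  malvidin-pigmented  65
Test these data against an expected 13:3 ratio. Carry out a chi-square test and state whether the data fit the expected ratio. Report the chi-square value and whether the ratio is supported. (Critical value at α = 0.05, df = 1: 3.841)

0.131; consistent

Total ratio parts = 16. Expected numbers out of 361:
  malvidin-free: 361 × 13/16 = 293.3125
  malvidin-pigmented: 361 × 3/16 = 67.6875
χ² = Σ (O − E)² / E
  malvidin-free: (296 − 293.3125)² / 293.3125 = 0.0246
  malvidin-pigmented: (65 − 67.6875)² / 67.6875 = 0.1067
χ² = 0.0246 + 0.1067 = 0.1313 ≈ 0.131
Degrees of freedom = 2 − 1 = 1; critical value at α = 0.05 is 3.841.
Since 0.131 < 3.841, we fail to reject the null hypothesis — the data are consistent with the 13:3 ratio.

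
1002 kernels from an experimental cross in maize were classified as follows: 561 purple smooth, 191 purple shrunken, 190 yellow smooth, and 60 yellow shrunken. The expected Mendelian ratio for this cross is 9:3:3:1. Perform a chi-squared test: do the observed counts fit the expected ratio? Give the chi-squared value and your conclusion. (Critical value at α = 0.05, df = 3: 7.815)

Expected counts for N = 1002 under a 9:3:3:1 ratio (total parts = 16):
  purple smooth: 1002 × 9/16 = 563.625
  purple shrunken: 1002 × 3/16 = 187.875
  yellow smooth: 1002 × 3/16 = 187.875
  yellow shrunken: 1002 × 1/16 = 62.625
χ² = Σ (O − E)² / E
  purple smooth: (561 − 563.625)² / 563.625 = 0.0122
  purple shrunken: (191 − 187.875)² / 187.875 = 0.0520
  yellow smooth: (190 − 187.875)² / 187.875 = 0.0240
  yellow shrunken: (60 − 62.625)² / 62.625 = 0.1100
χ² = 0.0122 + 0.0520 + 0.0240 + 0.1100 = 0.1982 ≈ 0.198
Degrees of freedom = 4 − 1 = 3; critical value at α = 0.05 is 7.815.
Since 0.198 < 7.815, we fail to reject the null hypothesis — the data are consistent with the 9:3:3:1 ratio.

0.198; consistent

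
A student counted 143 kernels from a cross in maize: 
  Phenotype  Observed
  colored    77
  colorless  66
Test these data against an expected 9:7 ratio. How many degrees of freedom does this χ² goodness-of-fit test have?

A goodness-of-fit test with 2 phenotype classes has df = 2 − 1 = 1.

1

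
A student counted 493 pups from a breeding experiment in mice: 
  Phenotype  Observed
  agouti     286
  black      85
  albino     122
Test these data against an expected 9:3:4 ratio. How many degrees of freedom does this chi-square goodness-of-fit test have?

2

A goodness-of-fit test with 3 phenotype classes has df = 3 − 1 = 2.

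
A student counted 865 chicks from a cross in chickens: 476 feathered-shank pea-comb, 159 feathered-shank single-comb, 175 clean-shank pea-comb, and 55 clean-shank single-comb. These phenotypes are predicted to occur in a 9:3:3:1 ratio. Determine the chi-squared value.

The 9:3:3:1 ratio has 16 parts, so with N = 865 the expected counts are:
  feathered-shank pea-comb: 865 × 9/16 = 486.5625
  feathered-shank single-comb: 865 × 3/16 = 162.1875
  clean-shank pea-comb: 865 × 3/16 = 162.1875
  clean-shank single-comb: 865 × 1/16 = 54.0625
χ² = Σ (O − E)² / E
  feathered-shank pea-comb: (476 − 486.5625)² / 486.5625 = 0.2293
  feathered-shank single-comb: (159 − 162.1875)² / 162.1875 = 0.0626
  clean-shank pea-comb: (175 − 162.1875)² / 162.1875 = 1.0122
  clean-shank single-comb: (55 − 54.0625)² / 54.0625 = 0.0163
χ² = 0.2293 + 0.0626 + 1.0122 + 0.0163 = 1.3204 ≈ 1.320

1.320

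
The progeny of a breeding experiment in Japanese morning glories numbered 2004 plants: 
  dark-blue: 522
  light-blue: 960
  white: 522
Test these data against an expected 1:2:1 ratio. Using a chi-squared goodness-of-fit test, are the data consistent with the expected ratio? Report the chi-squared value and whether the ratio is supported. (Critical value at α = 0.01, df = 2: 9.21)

Total ratio parts = 4. Expected numbers out of 2004:
  dark-blue: 2004 × 1/4 = 501
  light-blue: 2004 × 2/4 = 1002
  white: 2004 × 1/4 = 501
χ² = Σ (O − E)² / E
  dark-blue: (522 − 501)² / 501 = 0.8802
  light-blue: (960 − 1002)² / 1002 = 1.7605
  white: (522 − 501)² / 501 = 0.8802
χ² = 0.8802 + 1.7605 + 0.8802 = 3.5209 ≈ 3.521
Degrees of freedom = 3 − 1 = 2; critical value at α = 0.01 is 9.21.
Since 3.521 < 9.21, we fail to reject the null hypothesis — the data are consistent with the 1:2:1 ratio.

3.521; consistent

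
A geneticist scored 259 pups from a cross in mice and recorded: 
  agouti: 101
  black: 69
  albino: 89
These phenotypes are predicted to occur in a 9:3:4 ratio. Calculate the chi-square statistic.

Under the 9:3:4 hypothesis (Σ ratio = 16, N = 259):
  agouti: 259 × 9/16 = 145.6875
  black: 259 × 3/16 = 48.5625
  albino: 259 × 4/16 = 64.75
χ² = Σ (O − E)² / E
  agouti: (101 − 145.6875)² / 145.6875 = 13.7072
  black: (69 − 48.5625)² / 48.5625 = 8.6011
  albino: (89 − 64.75)² / 64.75 = 9.0820
χ² = 13.7072 + 8.6011 + 9.0820 = 31.3903 ≈ 31.390

31.390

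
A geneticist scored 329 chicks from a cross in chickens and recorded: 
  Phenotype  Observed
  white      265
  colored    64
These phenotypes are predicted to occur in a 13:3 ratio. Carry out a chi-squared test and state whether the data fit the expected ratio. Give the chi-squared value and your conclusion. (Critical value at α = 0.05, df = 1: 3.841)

Total ratio parts = 16. Expected numbers out of 329:
  white: 329 × 13/16 = 267.3125
  colored: 329 × 3/16 = 61.6875
χ² = Σ (O − E)² / E
  white: (265 − 267.3125)² / 267.3125 = 0.0200
  colored: (64 − 61.6875)² / 61.6875 = 0.0867
χ² = 0.0200 + 0.0867 = 0.1067 ≈ 0.107
Degrees of freedom = 2 − 1 = 1; critical value at α = 0.05 is 3.841.
Since 0.107 < 3.841, we fail to reject the null hypothesis — the data are consistent with the 13:3 ratio.

0.107; consistent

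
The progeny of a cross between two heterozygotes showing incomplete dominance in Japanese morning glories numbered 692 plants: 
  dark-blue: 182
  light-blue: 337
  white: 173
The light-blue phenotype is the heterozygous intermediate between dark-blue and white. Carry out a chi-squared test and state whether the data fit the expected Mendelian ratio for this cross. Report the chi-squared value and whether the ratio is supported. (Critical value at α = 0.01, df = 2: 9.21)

With incomplete dominance, a heterozygote × heterozygote cross gives a 1:2:1 phenotypic ratio.
The 1:2:1 ratio has 4 parts, so with N = 692 the expected counts are:
  dark-blue: 692 × 1/4 = 173
  light-blue: 692 × 2/4 = 346
  white: 692 × 1/4 = 173
χ² = Σ (O − E)² / E
  dark-blue: (182 − 173)² / 173 = 0.4682
  light-blue: (337 − 346)² / 346 = 0.2341
  white: (173 − 173)² / 173 = 0.0000
χ² = 0.4682 + 0.2341 + 0.0000 = 0.7023 ≈ 0.702
Degrees of freedom = 3 − 1 = 2; critical value at α = 0.01 is 9.21.
Since 0.702 < 9.21, we fail to reject the null hypothesis — the data are consistent with the 1:2:1 ratio.

0.702; consistent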